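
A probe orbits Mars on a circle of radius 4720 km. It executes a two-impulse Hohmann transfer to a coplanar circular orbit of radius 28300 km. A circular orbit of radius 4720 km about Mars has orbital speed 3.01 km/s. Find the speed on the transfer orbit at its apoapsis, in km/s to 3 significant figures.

v = 0.657 km/s

From the circular-orbit relation v² = μ/r at r = 4720 km: μ = v²r = (3.01)² × 4720 = 42763.7 km³/s².
Semi-major axis of the transfer orbit: a_t = (4720 + 28300)/2 = 16510 km.
The apoapsis of the transfer ellipse is at r = 28300 km.
Vis-viva: v = √[μ(2/r − 1/a_t)] = √[42763.7 × (2/28300 − 1/16510)] = 0.6573 km/s.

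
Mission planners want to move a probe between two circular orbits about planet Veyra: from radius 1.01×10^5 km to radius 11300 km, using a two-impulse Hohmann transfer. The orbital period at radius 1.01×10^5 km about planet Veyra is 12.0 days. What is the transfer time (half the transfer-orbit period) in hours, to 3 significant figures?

From Kepler's third law T² = 4π²r³/μ at r = 1.01×10^5 km, T = 12.0 days = 12.0 × 86400 s = 1.0368×10^6 s: μ = 4π²r³/T² = 37838.5 km³/s².
Transfer-ellipse semi-major axis a_t = (r₁ + r₂)/2 = (1.010×10^5 + 11300)/2 = 56150 km.
Half the transfer-orbit period gives t = π√(a_t³/μ) = 2.149×10^5 s.
Converting: 2.149×10^5 s ÷ 3600 s/hour = 59.7 hours.

t = 59.7 hours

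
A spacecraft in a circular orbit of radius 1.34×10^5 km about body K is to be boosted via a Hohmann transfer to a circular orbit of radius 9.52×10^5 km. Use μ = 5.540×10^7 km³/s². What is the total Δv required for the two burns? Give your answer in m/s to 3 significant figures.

Transfer-ellipse semi-major axis a_t = (r₁ + r₂)/2 = (1.340×10^5 + 9.520×10^5)/2 = 5.430×10^5 km.
At r₁ the circular-orbit speed is v₁ = √(μ/r₁) = 20.33 km/s.
On the transfer ellipse at r₁, v² = μ(2/r − 1/a) gives v_p = √[μ(2/r₁ − 1/a_t)] = 26.92 km/s.
First burn Δv₁ = |v_p − v₁| = 6.590 km/s.
Circular speed at r₂: v₂ = √(μ/r₂) = 7.6285 km/s.
Transfer-orbit speed at r₂: v_a = √[μ(2/r₂ − 1/a_t)] = 3.7896 km/s.
Second burn Δv₂ = |v₂ − v_a| = 3.839 km/s.
Δv = Δv₁ + Δv₂ = 6.590 + 3.839 = 10.43 km/s.

Δv = 10400 m/s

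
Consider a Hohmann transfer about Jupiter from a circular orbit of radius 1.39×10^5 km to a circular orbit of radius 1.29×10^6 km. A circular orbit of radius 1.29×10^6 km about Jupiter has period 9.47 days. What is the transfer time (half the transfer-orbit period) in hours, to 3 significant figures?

t = 46.8 hours

From Kepler's third law T² = 4π²r³/μ at r = 1.29×10^6 km, T = 9.47 days = 9.47 × 86400 s = 8.18208×10^5 s: μ = 4π²r³/T² = 1.26591×10^8 km³/s².
Transfer-ellipse semi-major axis a_t = (r₁ + r₂)/2 = (1.390×10^5 + 1.290×10^6)/2 = 7.145×10^5 km.
Half the transfer-orbit period gives t = π√(a_t³/μ) = 1.686×10^5 s.
Converting: 1.686×10^5 s ÷ 3600 s/hour = 46.8 hours.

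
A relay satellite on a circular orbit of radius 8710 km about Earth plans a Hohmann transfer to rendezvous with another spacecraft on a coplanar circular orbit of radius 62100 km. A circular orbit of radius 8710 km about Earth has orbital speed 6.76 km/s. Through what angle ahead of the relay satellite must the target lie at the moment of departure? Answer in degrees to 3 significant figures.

φ = 103°

From the circular-orbit relation v² = μ/r at r = 8710 km: μ = v²r = (6.76)² × 8710 = 3.98026×10^5 km³/s².
Semi-major axis of the transfer orbit: a_t = (8710 + 62100)/2 = 35405 km.
Transfer time t = π√(a_t³/μ) = 33173 s.
The target's mean motion on its circular orbit is ω₂ = √(μ/r₂³) = 4.0768×10^-5 rad/s.
Angle swept by the target during transfer: ω₂·t = 1.3524 rad = 77.49°.
Arrival is 180° from departure on the ellipse, so φ = 180° − 77.49° = 103°.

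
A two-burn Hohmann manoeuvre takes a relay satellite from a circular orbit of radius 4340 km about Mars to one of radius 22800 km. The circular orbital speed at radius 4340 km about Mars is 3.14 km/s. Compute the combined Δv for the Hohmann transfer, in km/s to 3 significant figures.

From the circular-orbit relation v² = μ/r at r = 4340 km: μ = v²r = (3.14)² × 4340 = 42790.7 km³/s².
Transfer-ellipse semi-major axis a_t = (r₁ + r₂)/2 = (4340 + 22800)/2 = 13570 km.
Circular speed at r₁: v₁ = √(μ/r₁) = √(42790.7/4340) = 3.1400 km/s.
Transfer-orbit speed at r₁ (vis-viva equation): v_p = √[μ(2/r₁ − 1/a_t)] = 4.0701 km/s.
First burn Δv₁ = |v_p − v₁| = 0.9301 km/s.
At r₂, v₂ = √(μ/r₂) = 1.370 km/s.
Transfer-orbit speed at r₂: v_a = √[μ(2/r₂ − 1/a_t)] = 0.7748 km/s.
Second burn Δv₂ = |v₂ − v_a| = 0.5952 km/s.
Δv = Δv₁ + Δv₂ = 0.9301 + 0.5952 = 1.525 km/s.

Δv = 1.53 km/s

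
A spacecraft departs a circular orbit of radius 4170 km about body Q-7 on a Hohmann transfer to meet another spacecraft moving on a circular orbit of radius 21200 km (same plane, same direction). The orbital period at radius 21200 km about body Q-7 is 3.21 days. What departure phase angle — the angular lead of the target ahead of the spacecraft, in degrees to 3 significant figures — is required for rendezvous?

φ = 96.7°

From Kepler's third law T² = 4π²r³/μ at r = 21200 km, T = 3.21 days = 3.21 × 86400 s = 2.77344×10^5 s: μ = 4π²r³/T² = 4890.24 km³/s².
Semi-major axis of the transfer orbit: a_t = (4170 + 21200)/2 = 12685 km.
The half-period of the transfer ellipse is t = π√(a_t³/μ) = 64180 s.
Target angular speed ω₂ = √(μ/r₂³) = 2.265×10^-5 rad/s.
Angle swept by the target during transfer: ω₂·t = 1.454 rad = 83.31°.
The spacecraft traverses 180° on the transfer ellipse, so the target must lead by 180° − 83.31° = 96.7°.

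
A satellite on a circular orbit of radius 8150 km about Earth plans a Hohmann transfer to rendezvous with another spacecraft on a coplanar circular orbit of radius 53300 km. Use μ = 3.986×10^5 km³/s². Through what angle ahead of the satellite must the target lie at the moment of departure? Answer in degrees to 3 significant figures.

Transfer-ellipse semi-major axis a_t = (r₁ + r₂)/2 = (8150 + 53300)/2 = 30725 km.
The half-period of the transfer ellipse is t = π√(a_t³/μ) = 26800 s.
Target angular speed ω₂ = √(μ/r₂³) = 5.131×10^-5 rad/s.
Angle swept by the target during transfer: ω₂·t = 1.375 rad = 78.78°.
The satellite traverses 180° on the transfer ellipse, so the target must lead by 180° − 78.78° = 101°.

φ = 101°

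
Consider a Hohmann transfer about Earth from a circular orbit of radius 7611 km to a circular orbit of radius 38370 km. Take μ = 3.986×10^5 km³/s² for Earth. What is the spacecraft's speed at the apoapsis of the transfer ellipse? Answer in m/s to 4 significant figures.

v = 1854 m/s

Semi-major axis of the transfer orbit: a_t = (7611 + 38370)/2 = 22990.5 km.
The apoapsis of the transfer ellipse is at r = 38370 km.
From the vis-viva equation, v = √[μ(2/r − 1/a_t)] = 1.854 km/s.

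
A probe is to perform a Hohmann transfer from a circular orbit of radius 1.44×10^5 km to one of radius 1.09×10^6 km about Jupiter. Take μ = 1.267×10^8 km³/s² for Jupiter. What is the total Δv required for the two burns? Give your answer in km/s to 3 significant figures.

Δv = 15.3 km/s

Semi-major axis of the transfer orbit: a_t = (1.440×10^5 + 1.090×10^6)/2 = 6.170×10^5 km.
Circular speed at r₁: v₁ = √(μ/r₁) = √(1.267×10^8/1.440×10^5) = 29.6625 km/s.
On the transfer ellipse at r₁, vis-viva equation gives v_p = √[μ(2/r₁ − 1/a_t)] = 39.4255 km/s.
First burn Δv₁ = |v_p − v₁| = 9.763 km/s.
Circular speed at r₂: v₂ = √(μ/r₂) = 10.7814 km/s.
Transfer-orbit speed at r₂: v_a = √[μ(2/r₂ − 1/a_t)] = 5.20851 km/s.
Second burn Δv₂ = |v₂ − v_a| = 5.573 km/s.
Δv = Δv₁ + Δv₂ = 9.763 + 5.573 = 15.34 km/s.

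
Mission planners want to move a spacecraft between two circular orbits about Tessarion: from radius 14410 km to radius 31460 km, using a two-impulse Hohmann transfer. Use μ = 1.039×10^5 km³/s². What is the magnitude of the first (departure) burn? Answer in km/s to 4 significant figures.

Semi-major axis of the transfer orbit: a_t = (14410 + 31460)/2 = 22935 km.
On the circular orbit at r = 14410 km, v_c = √(μ/r) = 2.6852 km/s.
Transfer-orbit speed at the same r (vis-viva, a = a_t): v_t = √[μ(2/r − 1/a_t)] = 3.1449 km/s.
Δv₁ = |v_t − v_c| = |3.1449 − 2.6852| = 0.4597 km/s.

Δv₁ = 0.4597 km/s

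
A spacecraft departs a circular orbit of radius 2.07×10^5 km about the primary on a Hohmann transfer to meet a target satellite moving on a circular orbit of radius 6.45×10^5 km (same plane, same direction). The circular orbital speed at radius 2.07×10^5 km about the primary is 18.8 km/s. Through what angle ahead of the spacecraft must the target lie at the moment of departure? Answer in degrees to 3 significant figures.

From the circular-orbit relation v² = μ/r at r = 2.07×10^5 km: μ = v²r = (18.8)² × 2.07×10^5 = 7.31621×10^7 km³/s².
The Hohmann ellipse has a_t = (r₁ + r₂)/2 = 4.260×10^5 km.
The half-period of the transfer ellipse is t = π√(a_t³/μ) = 1.021225×10^5 s.
The target's mean motion on its circular orbit is ω₂ = √(μ/r₂³) = 1.651214×10^-5 rad/s.
Angle swept by the target during transfer: ω₂·t = 1.6863 rad = 96.62°.
The spacecraft traverses 180° on the transfer ellipse, so the target must lead by 180° − 96.62° = 83.4°.

φ = 83.4°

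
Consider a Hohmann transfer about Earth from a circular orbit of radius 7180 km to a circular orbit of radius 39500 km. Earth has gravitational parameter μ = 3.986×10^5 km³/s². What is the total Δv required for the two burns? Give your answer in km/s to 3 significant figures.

The Hohmann ellipse has a_t = (r₁ + r₂)/2 = 23340 km.
Circular speed at r₁: v₁ = √(μ/r₁) = √(3.986×10^5/7180) = 7.451 km/s.
On the transfer ellipse at r₁, vis-viva gives v_p = √[μ(2/r₁ − 1/a_t)] = 9.693 km/s.
First burn Δv₁ = |v_p − v₁| = 2.242 km/s.
Circular speed at r₂: v₂ = √(μ/r₂) = 3.177 km/s.
Transfer-orbit speed at r₂: v_a = √[μ(2/r₂ − 1/a_t)] = 1.762 km/s.
Second burn Δv₂ = |v₂ − v_a| = 1.415 km/s.
Δv = Δv₁ + Δv₂ = 2.242 + 1.415 = 3.657 km/s.

Δv = 3.66 km/s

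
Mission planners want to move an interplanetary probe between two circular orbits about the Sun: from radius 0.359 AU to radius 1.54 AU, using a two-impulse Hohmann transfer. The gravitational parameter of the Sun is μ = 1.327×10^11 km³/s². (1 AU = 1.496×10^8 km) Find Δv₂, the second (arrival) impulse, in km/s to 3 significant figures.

Δv₂ = 9.24 km/s

In km: r₁ = 0.359 × 1.496×10^8 = 5.37064×10^7 km; r₂ = 1.54 × 1.496×10^8 = 2.30384×10^8 km.
Transfer-ellipse semi-major axis a_t = (r₁ + r₂)/2 = (5.37064×10^7 + 2.30384×10^8)/2 = 1.420452×10^8 km.
Circular speed at r = 2.30384×10^8 km: v_c = √(μ/r) = 24.000 km/s.
Vis-viva on the transfer ellipse at r = 2.30384×10^8 km gives v_t = √[μ(2/r − 1/a_t)] = 14.757 km/s.
Δv₂ = |v_t − v_c| = |14.757 − 24.000| = 9.243 km/s.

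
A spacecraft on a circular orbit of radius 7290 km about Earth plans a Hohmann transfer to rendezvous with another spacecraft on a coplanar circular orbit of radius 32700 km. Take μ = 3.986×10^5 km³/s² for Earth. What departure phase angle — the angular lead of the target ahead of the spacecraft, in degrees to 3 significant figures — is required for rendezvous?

The Hohmann ellipse has a_t = (r₁ + r₂)/2 = 19995 km.
Transfer time t = π√(a_t³/μ) = 14069.00 s.
Target angular speed ω₂ = √(μ/r₂³) = 1.067695×10^-4 rad/s.
Angle swept by the target during transfer: ω₂·t = 1.50214 rad = 86.07°.
Arrival is 180° from departure on the ellipse, so φ = 180° − 86.07° = 93.9°.

φ = 93.9°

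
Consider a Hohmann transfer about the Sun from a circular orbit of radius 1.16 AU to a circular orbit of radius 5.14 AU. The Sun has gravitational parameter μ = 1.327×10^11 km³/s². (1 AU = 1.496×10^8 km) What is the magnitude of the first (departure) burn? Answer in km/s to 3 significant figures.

In km: r₁ = 1.16 × 1.496×10^8 = 1.73536×10^8 km; r₂ = 5.14 × 1.496×10^8 = 7.68944×10^8 km.
The Hohmann ellipse has a_t = (r₁ + r₂)/2 = 4.7124×10^8 km.
On the circular orbit at r = 1.73536×10^8 km, v_c = √(μ/r) = 27.653 km/s.
Vis-viva on the transfer ellipse at r = 1.73536×10^8 km gives v_t = √[μ(2/r − 1/a_t)] = 35.324 km/s.
Δv₁ = |v_t − v_c| = |35.324 − 27.653| = 7.671 km/s.

Δv₁ = 7.67 km/s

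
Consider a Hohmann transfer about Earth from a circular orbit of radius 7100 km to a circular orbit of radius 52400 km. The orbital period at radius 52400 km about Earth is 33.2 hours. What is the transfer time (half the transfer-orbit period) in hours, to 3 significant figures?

From Kepler's third law T² = 4π²r³/μ at r = 52400 km, T = 33.2 hours = 33.2 × 3600 s = 1.1952×10^5 s: μ = 4π²r³/T² = 3.97624×10^5 km³/s².
Semi-major axis of the transfer orbit: a_t = (7100 + 52400)/2 = 29750 km.
Half the transfer-orbit period gives t = π√(a_t³/μ) = 25560 s.
Converting: 25560 s ÷ 3600 s/hour = 7.10 hours.

t = 7.10 hours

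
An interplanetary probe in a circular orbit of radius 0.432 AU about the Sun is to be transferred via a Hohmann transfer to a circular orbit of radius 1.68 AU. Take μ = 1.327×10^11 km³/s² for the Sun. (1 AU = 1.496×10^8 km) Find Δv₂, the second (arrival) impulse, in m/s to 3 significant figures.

Δv₂ = 8280 m/s

In km: r₁ = 0.432 × 1.496×10^8 = 6.46272×10^7 km; r₂ = 1.68 × 1.496×10^8 = 2.51328×10^8 km.
Semi-major axis of the transfer orbit: a_t = (6.46272×10^7 + 2.51328×10^8)/2 = 1.579776×10^8 km.
Circular speed at r = 2.51328×10^8 km: v_c = √(μ/r) = 22.978 km/s.
Transfer-orbit speed at the same r (vis-viva, a = a_t): v_t = √[μ(2/r − 1/a_t)] = 14.697 km/s.
Δv₂ = |v_t − v_c| = |14.697 − 22.978| = 8.281 km/s.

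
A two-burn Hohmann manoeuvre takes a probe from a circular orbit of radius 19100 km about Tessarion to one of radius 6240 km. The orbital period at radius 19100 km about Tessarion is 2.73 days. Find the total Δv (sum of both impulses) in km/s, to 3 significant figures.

Δv = 0.355 km/s

From Kepler's third law T² = 4π²r³/μ at r = 19100 km, T = 2.73 days = 2.73 × 86400 s = 2.35872×10^5 s: μ = 4π²r³/T² = 4944.33 km³/s².
The Hohmann ellipse has a_t = (r₁ + r₂)/2 = 12670 km.
Circular speed at r₁: v₁ = √(μ/r₁) = √(4944.33/19100) = 0.5088 km/s.
Transfer-orbit speed at r₁ (vis-viva equation): v_a = √[μ(2/r₁ − 1/a_t)] = 0.3571 km/s.
First burn Δv₁ = |v_a − v₁| = 0.1517 km/s.
At r₂, v₂ = √(μ/r₂) = 0.890146 km/s.
Transfer-orbit speed at r₂: v_p = √[μ(2/r₂ − 1/a_t)] = 1.09292 km/s.
Second burn Δv₂ = |v₂ − v_p| = 0.2028 km/s.
Δv = Δv₁ + Δv₂ = 0.1517 + 0.2028 = 0.3545 km/s.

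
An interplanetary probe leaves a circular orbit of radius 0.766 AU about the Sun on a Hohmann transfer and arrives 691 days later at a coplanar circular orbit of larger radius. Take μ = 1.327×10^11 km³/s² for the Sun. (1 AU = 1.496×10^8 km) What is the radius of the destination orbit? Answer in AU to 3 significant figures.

In km: r₁ = 0.766 × 1.496×10^8 = 1.145936×10^8 km.
Transfer time t = 691 days = 5.97024×10^7 s, and t = π√(a_t³/μ).
So a_t = (μ t²/π²)^(1/3) = (1.327×10^11 × (5.97024×10^7)² / π²)^(1/3) = 3.6323×10^8 km.
Since a_t = (r₁ + r₂)/2, r₂ = 2a_t − r₁ = 2×3.6323×10^8 − 1.145936×10^8 = 6.118664×10^8 km.
In AU: r₂ = 6.118664×10^8 / 1.496×10^8 = 4.09 AU.

r₂ = 4.09 AU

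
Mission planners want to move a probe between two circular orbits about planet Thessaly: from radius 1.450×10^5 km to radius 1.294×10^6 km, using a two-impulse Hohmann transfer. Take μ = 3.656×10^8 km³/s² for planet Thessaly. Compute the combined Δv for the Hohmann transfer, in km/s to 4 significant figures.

The Hohmann ellipse has a_t = (r₁ + r₂)/2 = 7.195×10^5 km.
At r₁ the circular-orbit speed is v₁ = √(μ/r₁) = 50.21 km/s.
Transfer-orbit speed at r₁ (v² = μ(2/r − 1/a)): v_p = √[μ(2/r₁ − 1/a_t)] = 67.34 km/s.
First burn Δv₁ = |v_p − v₁| = 17.13 km/s.
At r₂, v₂ = √(μ/r₂) = 16.809 km/s.
Transfer-orbit speed at r₂: v_a = √[μ(2/r₂ − 1/a_t)] = 7.5458 km/s.
Second burn Δv₂ = |v₂ − v_a| = 9.263 km/s.
Δv = Δv₁ + Δv₂ = 17.13 + 9.263 = 26.39 km/s.

Δv = 26.39 km/s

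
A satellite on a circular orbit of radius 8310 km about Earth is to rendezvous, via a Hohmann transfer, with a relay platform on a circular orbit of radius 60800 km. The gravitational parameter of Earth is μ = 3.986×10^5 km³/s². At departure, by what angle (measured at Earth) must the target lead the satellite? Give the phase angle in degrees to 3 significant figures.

Semi-major axis of the transfer orbit: a_t = (8310 + 60800)/2 = 34555 km.
Transfer time t = π√(a_t³/μ) = 31960 s.
Target angular speed ω₂ = √(μ/r₂³) = 4.211×10^-5 rad/s.
Angle swept by the target during transfer: ω₂·t = 1.346 rad = 77.12°.
Arrival is 180° from departure on the ellipse, so φ = 180° − 77.12° = 103°.

φ = 103°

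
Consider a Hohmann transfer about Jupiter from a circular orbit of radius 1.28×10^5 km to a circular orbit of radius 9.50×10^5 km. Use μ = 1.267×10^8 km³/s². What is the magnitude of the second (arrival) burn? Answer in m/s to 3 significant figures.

Transfer-ellipse semi-major axis a_t = (r₁ + r₂)/2 = (1.280×10^5 + 9.500×10^5)/2 = 5.390×10^5 km.
Circular speed at r = 9.500×10^5 km: v_c = √(μ/r) = 11.549 km/s.
Transfer-orbit speed at the same r (vis-viva, a = a_t): v_t = √[μ(2/r − 1/a_t)] = 5.6278 km/s.
Δv₂ = |v_t − v_c| = |5.6278 − 11.549| = 5.921 km/s.

Δv₂ = 5920 m/s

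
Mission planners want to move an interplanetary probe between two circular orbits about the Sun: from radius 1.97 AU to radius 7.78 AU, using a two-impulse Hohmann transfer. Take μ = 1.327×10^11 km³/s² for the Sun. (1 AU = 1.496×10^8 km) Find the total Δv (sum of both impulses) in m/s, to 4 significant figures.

Δv = 9477 m/s

In km: r₁ = 1.97 × 1.496×10^8 = 2.94712×10^8 km; r₂ = 7.78 × 1.496×10^8 = 1.163888×10^9 km.
Semi-major axis of the transfer orbit: a_t = (2.94712×10^8 + 1.163888×10^9)/2 = 7.293×10^8 km.
At r₁ the circular-orbit speed is v₁ = √(μ/r₁) = 21.2196 km/s.
On the transfer ellipse at r₁, v² = μ(2/r − 1/a) gives v_p = √[μ(2/r₁ − 1/a_t)] = 26.8064 km/s.
First burn Δv₁ = |v_p − v₁| = 5.587 km/s.
Circular speed at r₂: v₂ = √(μ/r₂) = 10.678 km/s.
Transfer-orbit speed at r₂: v_a = √[μ(2/r₂ − 1/a_t)] = 6.7877 km/s.
Second burn Δv₂ = |v₂ − v_a| = 3.890 km/s.
Total Δv = Δv₁ + Δv₂ = 9.477 km/s.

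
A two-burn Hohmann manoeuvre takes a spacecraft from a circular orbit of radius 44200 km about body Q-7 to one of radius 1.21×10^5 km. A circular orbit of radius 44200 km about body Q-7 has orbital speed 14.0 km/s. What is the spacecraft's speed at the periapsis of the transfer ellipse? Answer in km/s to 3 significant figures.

From the circular-orbit relation v² = μ/r at r = 44200 km: μ = v²r = (14.0)² × 44200 = 8.66320×10^6 km³/s².
The Hohmann ellipse has a_t = (r₁ + r₂)/2 = 82600 km.
The periapsis of the transfer ellipse is at r = 44200 km.
From the vis-viva equation, v = √[μ(2/r − 1/a_t)] = 16.94 km/s.

v = 16.9 km/s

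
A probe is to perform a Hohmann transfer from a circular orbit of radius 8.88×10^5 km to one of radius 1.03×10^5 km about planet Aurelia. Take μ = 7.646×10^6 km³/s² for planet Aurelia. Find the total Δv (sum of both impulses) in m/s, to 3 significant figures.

Δv = 4510 m/s

The Hohmann ellipse has a_t = (r₁ + r₂)/2 = 4.955×10^5 km.
Circular speed at r₁: v₁ = √(μ/r₁) = √(7.646×10^6/8.880×10^5) = 2.93434 km/s.
On the transfer ellipse at r₁, v² = μ(2/r − 1/a) gives v_a = √[μ(2/r₁ − 1/a_t)] = 1.33785 km/s.
First burn Δv₁ = |v_a − v₁| = 1.5965 km/s.
At r₂, v₂ = √(μ/r₂) = 8.61586 km/s.
Transfer-orbit speed at r₂: v_p = √[μ(2/r₂ − 1/a_t)] = 11.5341 km/s.
Second burn Δv₂ = |v₂ − v_p| = 2.9182 km/s.
Total Δv = Δv₁ + Δv₂ = 4.515 km/s.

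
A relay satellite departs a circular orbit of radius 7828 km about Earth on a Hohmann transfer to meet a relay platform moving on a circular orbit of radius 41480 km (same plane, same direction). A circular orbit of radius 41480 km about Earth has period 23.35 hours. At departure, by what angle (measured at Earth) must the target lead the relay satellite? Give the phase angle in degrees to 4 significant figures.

φ = 97.52°

From Kepler's third law T² = 4π²r³/μ at r = 41480 km, T = 23.35 hours = 23.35 × 3600 s = 84060 s: μ = 4π²r³/T² = 3.98747×10^5 km³/s².
The Hohmann ellipse has a_t = (r₁ + r₂)/2 = 24654 km.
Transfer time t = π√(a_t³/μ) = 19259 s.
Target angular speed ω₂ = √(μ/r₂³) = 7.4746×10^-5 rad/s.
Angle swept by the target during transfer: ω₂·t = 1.4395 rad = 82.48°.
The relay satellite traverses 180° on the transfer ellipse, so the target must lead by 180° − 82.48° = 97.52°.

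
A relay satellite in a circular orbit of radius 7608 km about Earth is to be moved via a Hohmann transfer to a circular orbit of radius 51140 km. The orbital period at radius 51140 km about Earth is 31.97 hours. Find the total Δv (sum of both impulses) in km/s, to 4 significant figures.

Δv = 3.683 km/s

From Kepler's third law T² = 4π²r³/μ at r = 51140 km, T = 31.97 hours = 31.97 × 3600 s = 1.15092×10^5 s: μ = 4π²r³/T² = 3.98613×10^5 km³/s².
The Hohmann ellipse has a_t = (r₁ + r₂)/2 = 29374 km.
At r₁ the circular-orbit speed is v₁ = √(μ/r₁) = 7.2384 km/s.
Transfer-orbit speed at r₁ (v² = μ(2/r − 1/a)): v_p = √[μ(2/r₁ − 1/a_t)] = 9.5508 km/s.
First burn Δv₁ = |v_p − v₁| = 2.312 km/s.
At r₂, v₂ = √(μ/r₂) = 2.792 km/s.
Transfer-orbit speed at r₂: v_a = √[μ(2/r₂ − 1/a_t)] = 1.421 km/s.
Second burn Δv₂ = |v₂ − v_a| = 1.371 km/s.
Δv = Δv₁ + Δv₂ = 2.312 + 1.371 = 3.683 km/s.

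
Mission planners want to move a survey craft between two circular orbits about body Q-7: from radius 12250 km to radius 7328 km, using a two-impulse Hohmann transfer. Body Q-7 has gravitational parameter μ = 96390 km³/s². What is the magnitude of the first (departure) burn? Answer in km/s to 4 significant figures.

Transfer-ellipse semi-major axis a_t = (r₁ + r₂)/2 = (12250 + 7328)/2 = 9789 km.
Circular speed at r = 12250 km: v_c = √(μ/r) = 2.8051 km/s.
Transfer-orbit speed at the same r (vis-viva, a = a_t): v_t = √[μ(2/r − 1/a_t)] = 2.4270 km/s.
Δv₁ = |v_t − v_c| = |2.4270 − 2.8051| = 0.3781 km/s.

Δv₁ = 0.3781 km/s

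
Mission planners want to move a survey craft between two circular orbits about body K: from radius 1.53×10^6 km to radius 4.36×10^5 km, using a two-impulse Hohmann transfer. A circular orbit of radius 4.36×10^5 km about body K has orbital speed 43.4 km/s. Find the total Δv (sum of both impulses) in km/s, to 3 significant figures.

From the circular-orbit relation v² = μ/r at r = 4.36×10^5 km: μ = v²r = (43.4)² × 4.36×10^5 = 8.21232×10^8 km³/s².
Transfer-ellipse semi-major axis a_t = (r₁ + r₂)/2 = (1.530×10^6 + 4.360×10^5)/2 = 9.830×10^5 km.
Circular speed at r₁: v₁ = √(μ/r₁) = √(8.21232×10^8/1.530×10^6) = 23.16793 km/s.
Transfer-orbit speed at r₁ (vis-viva): v_a = √[μ(2/r₁ − 1/a_t)] = 15.42957 km/s.
First burn Δv₁ = |v_a − v₁| = 7.7384 km/s.
At r₂, v₂ = √(μ/r₂) = 43.400 km/s.
Transfer-orbit speed at r₂: v_p = √[μ(2/r₂ − 1/a_t)] = 54.145 km/s.
Second burn Δv₂ = |v₂ − v_p| = 10.745 km/s.
Total Δv = Δv₁ + Δv₂ = 18.48 km/s.

Δv = 18.5 km/s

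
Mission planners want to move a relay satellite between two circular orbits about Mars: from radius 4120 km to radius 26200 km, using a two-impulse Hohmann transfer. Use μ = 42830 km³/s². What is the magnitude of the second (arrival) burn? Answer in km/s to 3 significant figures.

The Hohmann ellipse has a_t = (r₁ + r₂)/2 = 15160 km.
On the circular orbit at r = 26200 km, v_c = √(μ/r) = 1.27857 km/s.
Transfer-orbit speed at the same r (vis-viva, a = a_t): v_t = √[μ(2/r − 1/a_t)] = 0.666534 km/s.
Δv₂ = |v_t − v_c| = |0.666534 − 1.27857| = 0.6120 km/s.

Δv₂ = 0.612 km/s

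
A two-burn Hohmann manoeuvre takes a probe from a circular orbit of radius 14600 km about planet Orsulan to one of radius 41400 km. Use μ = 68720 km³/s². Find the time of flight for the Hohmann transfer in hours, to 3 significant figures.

t = 15.6 hours

The Hohmann ellipse has a_t = (r₁ + r₂)/2 = 28000 km.
Transfer time t = π√(a_t³/μ) = π√((28000)³ / 68720) = 56150 s.
Converting: 56150 s ÷ 3600 s/hour = 15.6 hours.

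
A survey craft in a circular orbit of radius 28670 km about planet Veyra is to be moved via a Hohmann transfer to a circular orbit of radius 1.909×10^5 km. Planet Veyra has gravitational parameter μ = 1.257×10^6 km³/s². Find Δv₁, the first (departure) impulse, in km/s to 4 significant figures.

Semi-major axis of the transfer orbit: a_t = (28670 + 1.909×10^5)/2 = 1.09785×10^5 km.
Circular speed at r = 28670 km: v_c = √(μ/r) = 6.621 km/s.
Transfer-orbit speed at the same r (vis-viva, a = a_t): v_t = √[μ(2/r − 1/a_t)] = 8.731 km/s.
Δv₁ = |v_t − v_c| = |8.731 − 6.621| = 2.110 km/s.

Δv₁ = 2.110 km/s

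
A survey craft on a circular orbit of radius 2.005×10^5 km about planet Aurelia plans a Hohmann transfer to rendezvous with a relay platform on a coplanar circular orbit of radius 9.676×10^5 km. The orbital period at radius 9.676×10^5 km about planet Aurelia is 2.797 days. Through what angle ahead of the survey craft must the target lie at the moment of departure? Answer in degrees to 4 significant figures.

φ = 95.59°

From Kepler's third law T² = 4π²r³/μ at r = 9.676×10^5 km, T = 2.797 days = 2.797 × 86400 s = 2.416608×10^5 s: μ = 4π²r³/T² = 6.12400×10^8 km³/s².
Transfer-ellipse semi-major axis a_t = (r₁ + r₂)/2 = (2.005×10^5 + 9.676×10^5)/2 = 5.8405×10^5 km.
Transfer time t = π√(a_t³/μ) = 56664 s.
Target angular speed ω₂ = √(μ/r₂³) = 2.6000×10^-5 rad/s.
Angle swept by the target during transfer: ω₂·t = 1.4733 rad = 84.41°.
The survey craft traverses 180° on the transfer ellipse, so the target must lead by 180° − 84.41° = 95.59°.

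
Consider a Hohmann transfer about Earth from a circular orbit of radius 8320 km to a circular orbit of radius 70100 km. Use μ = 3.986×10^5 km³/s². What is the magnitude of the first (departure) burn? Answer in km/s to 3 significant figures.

Transfer-ellipse semi-major axis a_t = (r₁ + r₂)/2 = (8320 + 70100)/2 = 39210 km.
On the circular orbit at r = 8320 km, v_c = √(μ/r) = 6.922 km/s.
Vis-viva on the transfer ellipse at r = 8320 km gives v_t = √[μ(2/r − 1/a_t)] = 9.255 km/s.
Δv₁ = |v_t − v_c| = |9.255 − 6.922| = 2.333 km/s.

Δv₁ = 2.33 km/s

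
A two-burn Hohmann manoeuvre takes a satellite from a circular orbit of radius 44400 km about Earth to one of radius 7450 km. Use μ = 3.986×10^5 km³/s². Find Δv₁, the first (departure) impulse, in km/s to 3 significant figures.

The Hohmann ellipse has a_t = (r₁ + r₂)/2 = 25925 km.
On the circular orbit at r = 44400 km, v_c = √(μ/r) = 2.996 km/s.
Transfer-orbit speed at the same r (vis-viva, a = a_t): v_t = √[μ(2/r − 1/a_t)] = 1.606 km/s.
Δv₁ = |v_t − v_c| = |1.606 − 2.996| = 1.390 km/s.

Δv₁ = 1.39 km/s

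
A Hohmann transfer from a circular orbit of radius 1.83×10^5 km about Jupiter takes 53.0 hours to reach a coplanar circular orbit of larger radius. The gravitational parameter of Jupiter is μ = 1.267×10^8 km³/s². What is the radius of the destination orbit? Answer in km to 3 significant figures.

Transfer time t = 53.0 hours = 1.908×10^5 s, and t = π√(a_t³/μ).
So a_t = (μ t²/π²)^(1/3) = (1.267×10^8 × (1.908×10^5)² / π²)^(1/3) = 7.7603×10^5 km.
Since a_t = (r₁ + r₂)/2, r₂ = 2a_t − r₁ = 2×7.7603×10^5 − 1.830×10^5 = 1.36906×10^6 km.

r₂ = 1.37×10^6 km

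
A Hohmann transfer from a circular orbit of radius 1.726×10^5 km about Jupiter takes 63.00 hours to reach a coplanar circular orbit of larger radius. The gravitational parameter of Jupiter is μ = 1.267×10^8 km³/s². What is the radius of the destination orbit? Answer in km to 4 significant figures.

Transfer time t = 63.00 hours = 2.268×10^5 s, and t = π√(a_t³/μ).
So a_t = (μ t²/π²)^(1/3) = (1.267×10^8 × (2.268×10^5)² / π²)^(1/3) = 8.7081×10^5 km.
Since a_t = (r₁ + r₂)/2, r₂ = 2a_t − r₁ = 2×8.7081×10^5 − 1.726×10^5 = 1.56902×10^6 km.

r₂ = 1.569×10^6 km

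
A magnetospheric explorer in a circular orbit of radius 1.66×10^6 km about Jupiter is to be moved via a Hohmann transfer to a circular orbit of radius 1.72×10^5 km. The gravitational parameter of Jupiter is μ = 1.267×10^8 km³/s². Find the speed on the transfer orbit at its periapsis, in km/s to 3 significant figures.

v = 36.5 km/s

Transfer-ellipse semi-major axis a_t = (r₁ + r₂)/2 = (1.660×10^6 + 1.720×10^5)/2 = 9.160×10^5 km.
At periapsis, r = 1.720×10^5 km.
Vis-viva: v = √[μ(2/r − 1/a_t)] = √[1.267×10^8 × (2/1.720×10^5 − 1/9.160×10^5)] = 36.54 km/s.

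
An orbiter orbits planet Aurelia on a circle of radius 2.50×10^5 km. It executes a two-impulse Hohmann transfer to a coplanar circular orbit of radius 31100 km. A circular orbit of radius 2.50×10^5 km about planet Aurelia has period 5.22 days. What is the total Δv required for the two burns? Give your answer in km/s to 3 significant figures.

From Kepler's third law T² = 4π²r³/μ at r = 2.50×10^5 km, T = 5.22 days = 5.22 × 86400 s = 4.51008×10^5 s: μ = 4π²r³/T² = 3.03257×10^6 km³/s².
Semi-major axis of the transfer orbit: a_t = (2.500×10^5 + 31100)/2 = 1.4055×10^5 km.
At r₁ the circular-orbit speed is v₁ = √(μ/r₁) = 3.483 km/s.
Transfer-orbit speed at r₁ (vis-viva equation): v_a = √[μ(2/r₁ − 1/a_t)] = 1.638 km/s.
First burn Δv₁ = |v_a − v₁| = 1.845 km/s.
Circular speed at r₂: v₂ = √(μ/r₂) = 9.875 km/s.
Transfer-orbit speed at r₂: v_p = √[μ(2/r₂ − 1/a_t)] = 13.17 km/s.
Second burn Δv₂ = |v₂ − v_p| = 3.295 km/s.
Total Δv = Δv₁ + Δv₂ = 5.140 km/s.

Δv = 5.14 km/s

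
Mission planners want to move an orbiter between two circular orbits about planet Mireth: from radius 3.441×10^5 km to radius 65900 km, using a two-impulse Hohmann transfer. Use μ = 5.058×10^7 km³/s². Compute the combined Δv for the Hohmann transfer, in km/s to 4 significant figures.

Δv = 13.44 km/s

Semi-major axis of the transfer orbit: a_t = (3.441×10^5 + 65900)/2 = 2.050×10^5 km.
Circular speed at r₁: v₁ = √(μ/r₁) = √(5.058×10^7/3.441×10^5) = 12.124 km/s.
Transfer-orbit speed at r₁ (vis-viva): v_a = √[μ(2/r₁ − 1/a_t)] = 6.8741 km/s.
First burn Δv₁ = |v_a − v₁| = 5.250 km/s.
Circular speed at r₂: v₂ = √(μ/r₂) = 27.704 km/s.
Transfer-orbit speed at r₂: v_p = √[μ(2/r₂ − 1/a_t)] = 35.893 km/s.
Second burn Δv₂ = |v₂ − v_p| = 8.189 km/s.
Total Δv = Δv₁ + Δv₂ = 13.44 km/s.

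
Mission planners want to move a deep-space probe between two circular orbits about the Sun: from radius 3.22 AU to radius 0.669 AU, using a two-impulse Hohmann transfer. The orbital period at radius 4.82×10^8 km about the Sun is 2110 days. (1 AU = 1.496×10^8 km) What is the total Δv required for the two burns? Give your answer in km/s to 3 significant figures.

Δv = 17.3 km/s

From Kepler's third law T² = 4π²r³/μ at r = 4.82×10^8 km, T = 2110 days = 2110 × 86400 s = 1.82304×10^8 s: μ = 4π²r³/T² = 1.33017×10^11 km³/s².
In km: r₁ = 3.22 × 1.496×10^8 = 4.81712×10^8 km; r₂ = 0.669 × 1.496×10^8 = 1.000824×10^8 km.
Semi-major axis of the transfer orbit: a_t = (4.81712×10^8 + 1.000824×10^8)/2 = 2.908972×10^8 km.
Circular speed at r₁: v₁ = √(μ/r₁) = √(1.33017×10^11/4.81712×10^8) = 16.617 km/s.
On the transfer ellipse at r₁, vis-viva equation gives v_a = √[μ(2/r₁ − 1/a_t)] = 9.7470 km/s.
First burn Δv₁ = |v_a − v₁| = 6.870 km/s.
Circular speed at r₂: v₂ = √(μ/r₂) = 36.457 km/s.
Transfer-orbit speed at r₂: v_p = √[μ(2/r₂ − 1/a_t)] = 46.914 km/s.
Second burn Δv₂ = |v₂ − v_p| = 10.46 km/s.
Total Δv = Δv₁ + Δv₂ = 17.33 km/s.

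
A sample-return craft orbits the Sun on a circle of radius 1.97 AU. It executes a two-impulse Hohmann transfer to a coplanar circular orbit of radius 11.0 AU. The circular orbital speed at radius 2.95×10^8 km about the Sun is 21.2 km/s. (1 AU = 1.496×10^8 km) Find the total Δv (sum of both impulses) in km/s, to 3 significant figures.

From the circular-orbit relation v² = μ/r at r = 2.95×10^8 km: μ = v²r = (21.2)² × 2.95×10^8 = 1.32585×10^11 km³/s².
In km: r₁ = 1.97 × 1.496×10^8 = 2.94712×10^8 km; r₂ = 11.0 × 1.496×10^8 = 1.6456×10^9 km.
The Hohmann ellipse has a_t = (r₁ + r₂)/2 = 9.70156×10^8 km.
Circular speed at r₁: v₁ = √(μ/r₁) = √(1.32585×10^11/2.94712×10^8) = 21.210 km/s.
Transfer-orbit speed at r₁ (vis-viva): v_p = √[μ(2/r₁ − 1/a_t)] = 27.624 km/s.
First burn Δv₁ = |v_p − v₁| = 6.414 km/s.
Circular speed at r₂: v₂ = √(μ/r₂) = 8.976 km/s.
Transfer-orbit speed at r₂: v_a = √[μ(2/r₂ − 1/a_t)] = 4.947 km/s.
Second burn Δv₂ = |v₂ − v_a| = 4.029 km/s.
Δv = Δv₁ + Δv₂ = 6.414 + 4.029 = 10.44 km/s.

Δv = 10.4 km/s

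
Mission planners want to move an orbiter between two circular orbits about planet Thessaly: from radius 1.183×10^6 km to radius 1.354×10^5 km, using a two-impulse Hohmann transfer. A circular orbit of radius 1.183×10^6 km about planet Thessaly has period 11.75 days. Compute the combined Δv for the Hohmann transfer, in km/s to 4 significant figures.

From Kepler's third law T² = 4π²r³/μ at r = 1.183×10^6 km, T = 11.75 days = 11.75 × 86400 s = 1.0152×10^6 s: μ = 4π²r³/T² = 6.34177×10^7 km³/s².
The Hohmann ellipse has a_t = (r₁ + r₂)/2 = 6.592×10^5 km.
At r₁ the circular-orbit speed is v₁ = √(μ/r₁) = 7.3217 km/s.
Transfer-orbit speed at r₁ (v² = μ(2/r − 1/a)): v_a = √[μ(2/r₁ − 1/a_t)] = 3.3183 km/s.
First burn Δv₁ = |v_a − v₁| = 4.003 km/s.
Circular speed at r₂: v₂ = √(μ/r₂) = 21.64 km/s.
Transfer-orbit speed at r₂: v_p = √[μ(2/r₂ − 1/a_t)] = 28.99 km/s.
Second burn Δv₂ = |v₂ − v_p| = 7.350 km/s.
Total Δv = Δv₁ + Δv₂ = 11.35 km/s.

Δv = 11.35 km/s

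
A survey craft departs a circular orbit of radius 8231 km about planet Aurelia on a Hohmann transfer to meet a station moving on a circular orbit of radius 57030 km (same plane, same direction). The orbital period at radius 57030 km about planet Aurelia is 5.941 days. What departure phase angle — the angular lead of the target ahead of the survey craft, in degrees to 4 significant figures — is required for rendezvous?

φ = 102.1°

From Kepler's third law T² = 4π²r³/μ at r = 57030 km, T = 5.941 days = 5.941 × 86400 s = 5.133024×10^5 s: μ = 4π²r³/T² = 27792.2 km³/s².
The Hohmann ellipse has a_t = (r₁ + r₂)/2 = 32630.5 km.
Transfer time t = π√(a_t³/μ) = 1.11077×10^5 s.
Target angular speed ω₂ = √(μ/r₂³) = 1.22407×10^-5 rad/s.
Angle swept by the target during transfer: ω₂·t = 1.35966 rad = 77.90°.
The survey craft traverses 180° on the transfer ellipse, so the target must lead by 180° − 77.90° = 102.1°.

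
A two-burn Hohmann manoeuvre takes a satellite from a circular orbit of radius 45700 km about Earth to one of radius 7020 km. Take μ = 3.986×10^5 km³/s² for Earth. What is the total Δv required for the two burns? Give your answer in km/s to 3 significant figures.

Semi-major axis of the transfer orbit: a_t = (45700 + 7020)/2 = 26360 km.
At r₁ the circular-orbit speed is v₁ = √(μ/r₁) = 2.9533 km/s.
On the transfer ellipse at r₁, vis-viva equation gives v_a = √[μ(2/r₁ − 1/a_t)] = 1.5241 km/s.
First burn Δv₁ = |v_a − v₁| = 1.4292 km/s.
Circular speed at r₂: v₂ = √(μ/r₂) = 7.5353 km/s.
Transfer-orbit speed at r₂: v_p = √[μ(2/r₂ − 1/a_t)] = 9.9217 km/s.
Second burn Δv₂ = |v₂ − v_p| = 2.3864 km/s.
Δv = Δv₁ + Δv₂ = 1.4292 + 2.3864 = 3.816 km/s.

Δv = 3.82 km/s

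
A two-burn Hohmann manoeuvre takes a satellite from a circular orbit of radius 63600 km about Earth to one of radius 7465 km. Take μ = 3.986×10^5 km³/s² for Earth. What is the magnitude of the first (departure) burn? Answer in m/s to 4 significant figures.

Semi-major axis of the transfer orbit: a_t = (63600 + 7465)/2 = 35532.5 km.
Circular speed at r = 63600 km: v_c = √(μ/r) = 2.503 km/s.
Vis-viva on the transfer ellipse at r = 63600 km gives v_t = √[μ(2/r − 1/a_t)] = 1.147 km/s.
Δv₁ = |v_t − v_c| = |1.147 − 2.503| = 1.356 km/s.

Δv₁ = 1356 m/s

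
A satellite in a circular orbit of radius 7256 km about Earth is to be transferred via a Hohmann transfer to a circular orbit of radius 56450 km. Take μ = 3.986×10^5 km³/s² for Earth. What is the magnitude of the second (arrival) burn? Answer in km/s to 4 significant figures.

Transfer-ellipse semi-major axis a_t = (r₁ + r₂)/2 = (7256 + 56450)/2 = 31853 km.
On the circular orbit at r = 56450 km, v_c = √(μ/r) = 2.657 km/s.
Vis-viva on the transfer ellipse at r = 56450 km gives v_t = √[μ(2/r − 1/a_t)] = 1.268 km/s.
Δv₂ = |v_t − v_c| = |1.268 − 2.657| = 1.389 km/s.

Δv₂ = 1.389 km/s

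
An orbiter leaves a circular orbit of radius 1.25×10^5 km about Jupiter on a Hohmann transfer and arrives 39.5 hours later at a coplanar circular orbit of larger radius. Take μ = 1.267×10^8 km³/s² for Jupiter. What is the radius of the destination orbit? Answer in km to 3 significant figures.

Transfer time t = 39.5 hours = 1.422×10^5 s, and t = π√(a_t³/μ).
So a_t = (μ t²/π²)^(1/3) = (1.267×10^8 × (1.422×10^5)² / π²)^(1/3) = 6.3791×10^5 km.
Since a_t = (r₁ + r₂)/2, r₂ = 2a_t − r₁ = 2×6.3791×10^5 − 1.250×10^5 = 1.15082×10^6 km.

r₂ = 1.15×10^6 km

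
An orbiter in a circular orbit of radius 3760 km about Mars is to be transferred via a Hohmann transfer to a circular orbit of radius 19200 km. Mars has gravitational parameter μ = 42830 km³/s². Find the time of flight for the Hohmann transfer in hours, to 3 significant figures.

t = 5.19 hours

Semi-major axis of the transfer orbit: a_t = (3760 + 19200)/2 = 11480 km.
By Kepler's third law the transfer-orbit period is T = 2π√(a_t³/μ), so t = T/2 = 18670 s.
Converting: 18670 s ÷ 3600 s/hour = 5.19 hours.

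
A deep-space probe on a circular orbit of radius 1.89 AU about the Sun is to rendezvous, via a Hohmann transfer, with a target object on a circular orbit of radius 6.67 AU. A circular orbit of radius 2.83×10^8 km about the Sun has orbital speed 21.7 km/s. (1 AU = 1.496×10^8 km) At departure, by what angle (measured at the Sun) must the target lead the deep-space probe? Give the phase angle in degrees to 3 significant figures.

From the circular-orbit relation v² = μ/r at r = 2.83×10^8 km: μ = v²r = (21.7)² × 2.83×10^8 = 1.33262×10^11 km³/s².
In km: r₁ = 1.89 × 1.496×10^8 = 2.82744×10^8 km; r₂ = 6.67 × 1.496×10^8 = 9.97832×10^8 km.
Transfer-ellipse semi-major axis a_t = (r₁ + r₂)/2 = (2.82744×10^8 + 9.97832×10^8)/2 = 6.40288×10^8 km.
The half-period of the transfer ellipse is t = π√(a_t³/μ) = 1.39431×10^8 s.
Target angular speed ω₂ = √(μ/r₂³) = 1.15816×10^-8 rad/s.
Angle swept by the target during transfer: ω₂·t = 1.6148 rad = 92.52°.
Arrival is 180° from departure on the ellipse, so φ = 180° − 92.52° = 87.5°.

φ = 87.5°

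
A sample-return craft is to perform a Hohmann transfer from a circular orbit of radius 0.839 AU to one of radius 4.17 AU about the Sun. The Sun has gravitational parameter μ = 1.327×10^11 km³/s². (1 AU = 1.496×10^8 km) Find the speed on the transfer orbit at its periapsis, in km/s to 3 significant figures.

v = 42.0 km/s

In km: r₁ = 0.839 × 1.496×10^8 = 1.255144×10^8 km; r₂ = 4.17 × 1.496×10^8 = 6.23832×10^8 km.
Semi-major axis of the transfer orbit: a_t = (1.255144×10^8 + 6.23832×10^8)/2 = 3.746732×10^8 km.
At periapsis, r = 1.255144×10^8 km.
Applying v² = μ(2/r − 1/a_t): v = 41.96 km/s.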